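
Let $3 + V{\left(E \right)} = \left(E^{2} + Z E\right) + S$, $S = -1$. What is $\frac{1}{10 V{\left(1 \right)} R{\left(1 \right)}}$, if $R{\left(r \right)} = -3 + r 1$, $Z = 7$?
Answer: $- \frac{1}{80} \approx -0.0125$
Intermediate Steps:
$V{\left(E \right)} = -4 + E^{2} + 7 E$ ($V{\left(E \right)} = -3 - \left(1 - E^{2} - 7 E\right) = -3 + \left(-1 + E^{2} + 7 E\right) = -4 + E^{2} + 7 E$)
$R{\left(r \right)} = -3 + r$
$\frac{1}{10 V{\left(1 \right)} R{\left(1 \right)}} = \frac{1}{10 \left(-4 + 1^{2} + 7 \cdot 1\right) \left(-3 + 1\right)} = \frac{1}{10 \left(-4 + 1 + 7\right) \left(-2\right)} = \frac{1}{10 \cdot 4 \left(-2\right)} = \frac{1}{40 \left(-2\right)} = \frac{1}{-80} = - \frac{1}{80}$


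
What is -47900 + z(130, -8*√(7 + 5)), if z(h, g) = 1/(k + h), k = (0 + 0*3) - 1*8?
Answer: -5843799/122 ≈ -47900.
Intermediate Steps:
k = -8 (k = (0 + 0) - 8 = 0 - 8 = -8)
z(h, g) = 1/(-8 + h)
-47900 + z(130, -8*√(7 + 5)) = -47900 + 1/(-8 + 130) = -47900 + 1/122 = -5843799/122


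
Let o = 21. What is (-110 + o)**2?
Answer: 7921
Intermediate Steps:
(-110 + o)**2 = (-110 + 21)**2 = (-89)**2 = 7921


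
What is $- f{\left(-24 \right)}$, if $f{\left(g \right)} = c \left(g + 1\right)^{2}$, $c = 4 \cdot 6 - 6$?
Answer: $-9522$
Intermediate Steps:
$c = 18$ ($c = 24 - 6 = 18$)
$f{\left(g \right)} = 18 \left(1 + g\right)^{2}$ ($f{\left(g \right)} = 18 \left(g + 1\right)^{2} = 18 \left(1 + g\right)^{2}$)
$- f{\left(-24 \right)} = - 18 \left(1 - 24\right)^{2} = - 18 \left(-23\right)^{2} = - 18 \cdot 529 = \left(-1\right) 9522 = -9522$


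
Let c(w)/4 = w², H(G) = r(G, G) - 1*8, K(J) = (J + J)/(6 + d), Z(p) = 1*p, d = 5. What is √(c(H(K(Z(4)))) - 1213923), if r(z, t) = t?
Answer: I*√146859083/11 ≈ 1101.7*I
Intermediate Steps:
Z(p) = p
K(J) = 2*J/11 (K(J) = (J + J)/(6 + 5) = (2*J)/11 = (2*J)*(1/11) = 2*J/11)
H(G) = -8 + G (H(G) = G - 1*8 = G - 8 = -8 + G)
c(w) = 4*w²
√(c(H(K(Z(4)))) - 1213923) = √(4*(-8 + (2/11)*4)² - 1213923) = √(4*(-8 + 8/11)² - 1213923) = √(4*(-80/11)² - 1213923) = √(4*(6400/121) - 1213923) = √(25600/121 - 1213923) = √(-146859083/121) = I*√146859083/11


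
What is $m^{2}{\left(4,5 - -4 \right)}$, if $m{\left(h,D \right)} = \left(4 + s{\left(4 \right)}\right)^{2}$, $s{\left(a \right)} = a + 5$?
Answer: $28561$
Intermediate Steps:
$s{\left(a \right)} = 5 + a$
$m{\left(h,D \right)} = 169$ ($m{\left(h,D \right)} = \left(4 + \left(5 + 4\right)\right)^{2} = \left(4 + 9\right)^{2} = 13^{2} = 169$)
$m^{2}{\left(4,5 - -4 \right)} = 169^{2} = 28561$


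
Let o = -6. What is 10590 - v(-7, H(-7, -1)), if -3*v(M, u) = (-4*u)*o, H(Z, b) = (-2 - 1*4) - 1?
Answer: 10534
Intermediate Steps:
H(Z, b) = -7 (H(Z, b) = (-2 - 4) - 1 = -6 - 1 = -7)
v(M, u) = -8*u (v(M, u) = -(-4*u)*(-6)/3 = -8*u)
10590 - v(-7, H(-7, -1)) = 10590 - (-8)*(-7) = 10590 - 1*56 = 10590 - 56 = 10534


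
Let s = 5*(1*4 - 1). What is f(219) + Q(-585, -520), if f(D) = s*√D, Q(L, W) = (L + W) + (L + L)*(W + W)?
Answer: 1215695 + 15*√219 ≈ 1.2159e+6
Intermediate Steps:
s = 15 (s = 5*(4 - 1) = 5*3 = 15)
Q(L, W) = L + W + 4*L*W (Q(L, W) = (L + W) + (2*L)*(2*W) = (L + W) + 4*L*W = L + W + 4*L*W)
f(D) = 15*√D
f(219) + Q(-585, -520) = 15*√219 + (-585 - 520 + 4*(-585)*(-520)) = 15*√219 + (-585 - 520 + 1216800) = 15*√219 + 1215695 = 1215695 + 15*√219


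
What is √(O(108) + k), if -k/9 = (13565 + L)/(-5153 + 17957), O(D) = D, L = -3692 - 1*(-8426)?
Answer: √433252149/2134 ≈ 9.7538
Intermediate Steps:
L = 4734 (L = -3692 + 8426 = 4734)
k = -54897/4268 (k = -9*(13565 + 4734)/(-5153 + 17957) = -164691/12804 = -9*18299/12804 = -54897/4268 ≈ -12.862)
√(O(108) + k) = √(108 - 54897/4268) = √(406047/4268) = √433252149/2134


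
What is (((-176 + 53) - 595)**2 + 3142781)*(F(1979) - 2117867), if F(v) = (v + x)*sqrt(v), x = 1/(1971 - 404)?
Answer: -7747803435435 + 11344747685670*sqrt(1979)/1567 ≈ -7.4257e+12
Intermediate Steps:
x = 1/1567 ≈ 0.00063816
F(v) = sqrt(v)*(1/1567 + v) (F(v) = (v + 1/1567)*sqrt(v) = (1/1567 + v)*sqrt(v) = sqrt(v)*(1/1567 + v))
(((-176 + 53) - 595)**2 + 3142781)*(F(1979) - 2117867) = (((-176 + 53) - 595)**2 + 3142781)*(sqrt(1979)*(1/1567 + 1979) - 2117867) = ((-123 - 595)**2 + 3142781)*(sqrt(1979)*(3101094/1567) - 2117867) = ((-718)**2 + 3142781)*(3101094*sqrt(1979)/1567 - 2117867) = (515524 + 3142781)*(-2117867 + 3101094*sqrt(1979)/1567) = 3658305*(-2117867 + 3101094*sqrt(1979)/1567) = -7747803435435 + 11344747685670*sqrt(1979)/1567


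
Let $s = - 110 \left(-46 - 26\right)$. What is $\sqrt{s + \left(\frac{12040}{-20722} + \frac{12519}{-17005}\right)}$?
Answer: $\frac{\sqrt{245815670655491701505}}{176188805} \approx 88.987$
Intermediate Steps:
$s = 7920$ ($s = \left(-110\right) \left(-72\right) = 7920$)
$\sqrt{s + \left(\frac{12040}{-20722} + \frac{12519}{-17005}\right)} = \sqrt{7920 + \left(\frac{12040}{-20722} + \frac{12519}{-17005}\right)} = \sqrt{7920 + \left(12040 \left(- \frac{1}{20722}\right) + 12519 \left(- \frac{1}{17005}\right)\right)} = \sqrt{7920 - \frac{232079459}{176188805}} = \sqrt{\frac{1395183256141}{176188805}} = \frac{\sqrt{245815670655491701505}}{176188805}$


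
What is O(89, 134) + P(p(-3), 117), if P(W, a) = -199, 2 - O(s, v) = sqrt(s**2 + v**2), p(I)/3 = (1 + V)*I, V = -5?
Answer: -197 - sqrt(25877) ≈ -357.86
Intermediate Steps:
p(I) = -12*I (p(I) = 3*((1 - 5)*I) = 3*(-4*I) = -12*I)
O(s, v) = 2 - sqrt(s**2 + v**2)
O(89, 134) + P(p(-3), 117) = (2 - sqrt(89**2 + 134**2)) - 199 = (2 - sqrt(7921 + 17956)) - 199 = (2 - sqrt(25877)) - 199 = -197 - sqrt(25877)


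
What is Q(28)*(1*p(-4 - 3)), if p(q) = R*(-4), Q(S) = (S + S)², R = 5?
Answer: -62720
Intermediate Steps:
Q(S) = 4*S² (Q(S) = (2*S)² = 4*S²)
p(q) = -20 (p(q) = 5*(-4) = -20)
Q(28)*(1*p(-4 - 3)) = (4*28²)*(1*(-20)) = (4*784)*(-20) = 3136*(-20) = -62720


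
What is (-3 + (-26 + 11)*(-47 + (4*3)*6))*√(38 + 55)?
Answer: -378*√93 ≈ -3645.3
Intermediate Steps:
(-3 + (-26 + 11)*(-47 + (4*3)*6))*√(38 + 55) = (-3 - 15*(-47 + 12*6))*√93 = (-3 - 15*(-47 + 72))*√93 = (-3 - 15*25)*√93 = (-3 - 375)*√93 = -378*√93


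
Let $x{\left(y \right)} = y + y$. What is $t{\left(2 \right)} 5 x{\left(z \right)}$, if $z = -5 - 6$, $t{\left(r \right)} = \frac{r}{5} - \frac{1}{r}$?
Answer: $11$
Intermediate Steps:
$t{\left(r \right)} = - \frac{1}{r} + \frac{r}{5}$ ($t{\left(r \right)} = r \frac{1}{5} - \frac{1}{r} = \frac{r}{5} - \frac{1}{r} = - \frac{1}{r} + \frac{r}{5}$)
$z = -11$ ($z = -5 - 6 = -11$)
$x{\left(y \right)} = 2 y$
$t{\left(2 \right)} 5 x{\left(z \right)} = \left(- \frac{1}{2} + \frac{1}{5} \cdot 2\right) 5 \cdot 2 \left(-11\right) = \left(\left(-1\right) \frac{1}{2} + \frac{2}{5}\right) 5 \left(-22\right) = \left(- \frac{1}{2} + \frac{2}{5}\right) 5 \left(-22\right) = \left(- \frac{1}{10}\right) 5 \left(-22\right) = \left(- \frac{1}{2}\right) \left(-22\right) = 11$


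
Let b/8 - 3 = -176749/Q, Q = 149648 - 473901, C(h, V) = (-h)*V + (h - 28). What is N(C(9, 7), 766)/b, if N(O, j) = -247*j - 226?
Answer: -15355649321/2299016 ≈ -6679.2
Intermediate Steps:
C(h, V) = -28 + h - V*h (C(h, V) = -V*h + (-28 + h) = -28 + h - V*h)
Q = -324253
b = 9196064/324253 (b = 24 + 8*(-176749/(-324253)) = 24 + 8*(-176749*(-1/324253)) = 24 + 8*(176749/324253) = 24 + 1413992/324253 = 9196064/324253 ≈ 28.361)
N(O, j) = -226 - 247*j
N(C(9, 7), 766)/b = (-226 - 247*766)/(9196064/324253) = (-226 - 189202)*(324253/9196064) = -189428*324253/9196064 = -15355649321/2299016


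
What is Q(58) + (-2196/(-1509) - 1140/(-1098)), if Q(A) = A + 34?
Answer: 8698034/92049 ≈ 94.494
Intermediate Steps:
Q(A) = 34 + A
Q(58) + (-2196/(-1509) - 1140/(-1098)) = (34 + 58) + (-2196/(-1509) - 1140/(-1098)) = 92 + (-2196*(-1/1509) - 1140*(-1/1098)) = 92 + (732/503 + 190/183) = 92 + 229526/92049 = 8698034/92049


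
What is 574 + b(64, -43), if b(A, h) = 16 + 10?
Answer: 600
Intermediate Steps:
b(A, h) = 26
574 + b(64, -43) = 574 + 26 = 600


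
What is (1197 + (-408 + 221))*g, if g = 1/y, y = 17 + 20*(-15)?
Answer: -1010/283 ≈ -3.5689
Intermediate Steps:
y = -283 (y = 17 - 300 = -283)
g = -1/283 (g = 1/(-283) = -1/283 ≈ -0.0035336)
(1197 + (-408 + 221))*g = (1197 + (-408 + 221))*(-1/283) = (1197 - 187)*(-1/283) = 1010*(-1/283) = -1010/283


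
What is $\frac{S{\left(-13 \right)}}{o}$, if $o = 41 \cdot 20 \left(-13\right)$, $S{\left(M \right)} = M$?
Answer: $\frac{1}{820} \approx 0.0012195$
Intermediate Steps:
$o = -10660$ ($o = 820 \left(-13\right) = -10660$)
$\frac{S{\left(-13 \right)}}{o} = - \frac{13}{-10660} = \left(-13\right) \left(- \frac{1}{10660}\right) = \frac{1}{820}$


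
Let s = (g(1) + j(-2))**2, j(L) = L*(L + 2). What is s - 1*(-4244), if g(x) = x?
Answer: 4245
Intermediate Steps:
j(L) = L*(2 + L)
s = 1 (s = (1 - 2*(2 - 2))**2 = (1 - 2*0)**2 = (1 + 0)**2 = 1**2 = 1)
s - 1*(-4244) = 1 - 1*(-4244) = 1 + 4244 = 4245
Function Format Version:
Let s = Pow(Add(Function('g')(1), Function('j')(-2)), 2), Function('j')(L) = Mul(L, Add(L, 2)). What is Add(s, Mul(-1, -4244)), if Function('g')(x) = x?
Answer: 4245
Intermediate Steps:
Function('j')(L) = Mul(L, Add(2, L))
s = 1 (s = Pow(Add(1, Mul(-2, Add(2, -2))), 2) = Pow(Add(1, Mul(-2, 0)), 2) = Pow(Add(1, 0), 2) = Pow(1, 2) = 1)
Add(s, Mul(-1, -4244)) = Add(1, Mul(-1, -4244)) = Add(1, 4244) = 4245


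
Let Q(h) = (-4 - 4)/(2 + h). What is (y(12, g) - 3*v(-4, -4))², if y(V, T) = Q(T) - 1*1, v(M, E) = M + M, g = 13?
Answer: 113569/225 ≈ 504.75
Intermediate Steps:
Q(h) = -8/(2 + h)
v(M, E) = 2*M
y(V, T) = -1 - 8/(2 + T) (y(V, T) = -8/(2 + T) - 1*1 = -8/(2 + T) - 1 = -1 - 8/(2 + T))
(y(12, g) - 3*v(-4, -4))² = ((-10 - 1*13)/(2 + 13) - 6*(-4))² = ((-10 - 13)/15 - 3*(-8))² = ((1/15)*(-23) + 24)² = (-23/15 + 24)² = (337/15)² = 113569/225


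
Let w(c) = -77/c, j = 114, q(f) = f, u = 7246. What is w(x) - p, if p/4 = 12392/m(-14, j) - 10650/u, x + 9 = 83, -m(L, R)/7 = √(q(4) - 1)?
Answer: 1297229/268102 + 49568*√3/21 ≈ 4093.1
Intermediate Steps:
m(L, R) = -7*√3 (m(L, R) = -7*√(4 - 1) = -7*√3)
x = 74 (x = -9 + 83 = 74)
p = -21300/3623 - 49568*√3/21 (p = 4*(12392/((-7*√3)) - 10650/7246) = 4*(12392*(-√3/21) - 10650*1/7246) = 4*(-12392*√3/21 - 5325/3623) = 4*(-5325/3623 - 12392*√3/21) = -21300/3623 - 49568*√3/21 ≈ -4094.2)
w(x) - p = -77/74 - (-21300/3623 - 49568*√3/21) = -77*1/74 + (21300/3623 + 49568*√3/21) = -77/74 + (21300/3623 + 49568*√3/21) = 1297229/268102 + 49568*√3/21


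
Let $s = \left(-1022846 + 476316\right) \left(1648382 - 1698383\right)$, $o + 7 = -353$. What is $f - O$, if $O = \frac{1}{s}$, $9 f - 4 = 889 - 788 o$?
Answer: $\frac{2592179870727227}{81981139590} \approx 31619.0$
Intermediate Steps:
$o = -360$ ($o = -7 - 353 = -360$)
$s = 27327046530$ ($s = \left(-546530\right) \left(-50001\right) = 27327046530$)
$f = \frac{284573}{9}$ ($f = \frac{4}{9} + \frac{889 - -283680}{9} = \frac{4}{9} + \frac{889 + 283680}{9} = \frac{4}{9} + \frac{1}{9} \cdot 284569 = \frac{4}{9} + \frac{284569}{9} = \frac{284573}{9} \approx 31619.0$)
$O = \frac{1}{27327046530} \approx 3.6594 \cdot 10^{-11}$
$f - O = \frac{284573}{9} - \frac{1}{27327046530} = \frac{2592179870727227}{81981139590}$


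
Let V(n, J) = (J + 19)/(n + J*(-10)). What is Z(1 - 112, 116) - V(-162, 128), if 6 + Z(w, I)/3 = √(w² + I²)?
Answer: -3687/206 + 3*√25777 ≈ 463.76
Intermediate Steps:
V(n, J) = (19 + J)/(n - 10*J)
Z(w, I) = -18 + 3*√(I² + w²) (Z(w, I) = -18 + 3*√(w² + I²) = -18 + 3*√(I² + w²))
Z(1 - 112, 116) - V(-162, 128) = (-18 + 3*√(116² + (1 - 112)²)) - (19 + 128)/(-162 - 10*128) = (-18 + 3*√(13456 + (-111)²)) - 147/(-162 - 1280) = (-18 + 3*√(13456 + 12321)) - 147/(-1442) = (-18 + 3*√25777) - (-1)*147/1442 = (-18 + 3*√25777) - 1*(-21/206) = (-18 + 3*√25777) + 21/206 = -3687/206 + 3*√25777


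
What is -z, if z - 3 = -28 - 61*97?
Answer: 5942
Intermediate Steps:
z = -5942 (z = 3 + (-28 - 61*97) = 3 + (-28 - 5917) = 3 - 5945 = -5942)
-z = -1*(-5942) = 5942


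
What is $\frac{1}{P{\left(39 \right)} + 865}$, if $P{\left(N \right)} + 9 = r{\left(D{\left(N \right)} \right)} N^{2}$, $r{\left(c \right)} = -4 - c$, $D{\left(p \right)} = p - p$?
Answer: $- \frac{1}{5228} \approx -0.00019128$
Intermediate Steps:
$D{\left(p \right)} = 0$
$P{\left(N \right)} = -9 - 4 N^{2}$ ($P{\left(N \right)} = -9 + \left(-4 - 0\right) N^{2} = -9 + \left(-4 + 0\right) N^{2} = -9 - 4 N^{2}$)
$\frac{1}{P{\left(39 \right)} + 865} = \frac{1}{\left(-9 - 4 \cdot 39^{2}\right) + 865} = \frac{1}{\left(-9 - 6084\right) + 865} = \frac{1}{-6093 + 865} = \frac{1}{-5228} = - \frac{1}{5228}$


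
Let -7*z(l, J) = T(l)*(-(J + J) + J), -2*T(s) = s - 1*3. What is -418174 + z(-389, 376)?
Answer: -407646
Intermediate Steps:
T(s) = 3/2 - s/2 (T(s) = -(s - 1*3)/2 = -(s - 3)/2 = -(-3 + s)/2 = 3/2 - s/2)
z(l, J) = J*(3/2 - l/2)/7 (z(l, J) = -(3/2 - l/2)*(-(J + J) + J)/7 = -(3/2 - l/2)*(-2*J + J)/7 = -(3/2 - l/2)*(-J)/7 = -(-1)*J*(3/2 - l/2)/7 = J*(3/2 - l/2)/7)
-418174 + z(-389, 376) = -418174 + (1/14)*376*(3 - 1*(-389)) = -418174 + (1/14)*376*(3 + 389) = -418174 + (1/14)*376*392 = -418174 + 10528 = -407646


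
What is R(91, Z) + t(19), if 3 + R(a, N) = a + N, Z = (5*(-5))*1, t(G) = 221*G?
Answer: 4262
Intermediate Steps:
Z = -25 (Z = -25*1 = -25)
R(a, N) = -3 + N + a (R(a, N) = -3 + (a + N) = -3 + (N + a) = -3 + N + a)
R(91, Z) + t(19) = (-3 - 25 + 91) + 221*19 = 63 + 4199 = 4262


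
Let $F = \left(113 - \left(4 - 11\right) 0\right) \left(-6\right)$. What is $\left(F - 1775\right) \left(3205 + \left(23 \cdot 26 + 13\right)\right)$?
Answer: $-9360648$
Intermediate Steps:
$F = -678$ ($F = \left(113 - \left(4 - 11\right) 0\right) \left(-6\right) = \left(113 - \left(-7\right) 0\right) \left(-6\right) = \left(113 - 0\right) \left(-6\right) = \left(113 + 0\right) \left(-6\right) = 113 \left(-6\right) = -678$)
$\left(F - 1775\right) \left(3205 + \left(23 \cdot 26 + 13\right)\right) = \left(-678 - 1775\right) \left(3205 + \left(23 \cdot 26 + 13\right)\right) = - 2453 \left(3205 + \left(598 + 13\right)\right) = - 2453 \left(3205 + 611\right) = \left(-2453\right) 3816 = -9360648$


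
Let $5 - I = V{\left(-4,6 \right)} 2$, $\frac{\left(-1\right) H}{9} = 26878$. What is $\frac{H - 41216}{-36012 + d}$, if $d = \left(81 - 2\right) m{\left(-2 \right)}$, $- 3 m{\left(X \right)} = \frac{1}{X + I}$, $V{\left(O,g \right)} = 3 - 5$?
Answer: $\frac{5945478}{756331} \approx 7.8609$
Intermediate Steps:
$H = -241902$ ($H = \left(-9\right) 26878 = -241902$)
$V{\left(O,g \right)} = -2$ ($V{\left(O,g \right)} = 3 - 5 = -2$)
$I = 9$ ($I = 5 - \left(-2\right) 2 = 5 - -4 = 5 + 4 = 9$)
$m{\left(X \right)} = - \frac{1}{3 \left(9 + X\right)}$ ($m{\left(X \right)} = - \frac{1}{3 \left(X + 9\right)} = - \frac{1}{3 \left(9 + X\right)}$)
$d = - \frac{79}{21}$ ($d = \left(81 - 2\right) \left(- \frac{1}{27 + 3 \left(-2\right)}\right) = 79 \left(- \frac{1}{27 - 6}\right) = 79 \left(- \frac{1}{21}\right) = - \frac{79}{21} \approx -3.7619$)
$\frac{H - 41216}{-36012 + d} = \frac{-241902 - 41216}{-36012 - \frac{79}{21}} = - \frac{283118}{- \frac{756331}{21}} = \left(-283118\right) \left(- \frac{21}{756331}\right) = \frac{5945478}{756331}$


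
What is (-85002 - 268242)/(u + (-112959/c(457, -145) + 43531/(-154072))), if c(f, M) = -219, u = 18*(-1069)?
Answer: 3973025698464/210621604699 ≈ 18.863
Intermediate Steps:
u = -19242
(-85002 - 268242)/(u + (-112959/c(457, -145) + 43531/(-154072))) = (-85002 - 268242)/(-19242 + (-112959/(-219) + 43531/(-154072))) = -353244/(-19242 + (-112959*(-1/219) + 43531*(-1/154072))) = -353244/(-19242 + (37653/73 - 43531/154072)) = -353244/(-19242 + 5798095253/11247256) = -353244/(-210621604699/11247256) = -353244*(-11247256/210621604699) = 3973025698464/210621604699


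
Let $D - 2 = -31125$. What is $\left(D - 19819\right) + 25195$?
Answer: $-25747$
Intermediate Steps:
$D = -31123$ ($D = 2 - 31125 = -31123$)
$\left(D - 19819\right) + 25195 = \left(-31123 - 19819\right) + 25195 = -50942 + 25195 = -25747$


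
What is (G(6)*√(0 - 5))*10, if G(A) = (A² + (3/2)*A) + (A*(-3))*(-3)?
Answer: 990*I*√5 ≈ 2213.7*I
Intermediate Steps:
G(A) = A² + 21*A/2 (G(A) = (A² + (3*(½))*A) - 3*A*(-3) = (A² + 3*A/2) + 9*A = A² + 21*A/2)
(G(6)*√(0 - 5))*10 = (((½)*6*(21 + 2*6))*√(0 - 5))*10 = (((½)*6*(21 + 12))*√(-5))*10 = (((½)*6*33)*(I*√5))*10 = (99*(I*√5))*10 = (99*I*√5)*10 = 990*I*√5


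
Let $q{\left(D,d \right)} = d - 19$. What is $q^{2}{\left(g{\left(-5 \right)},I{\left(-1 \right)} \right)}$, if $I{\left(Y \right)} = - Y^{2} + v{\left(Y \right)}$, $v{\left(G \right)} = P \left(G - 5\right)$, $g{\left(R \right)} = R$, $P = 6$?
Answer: $3136$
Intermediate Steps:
$v{\left(G \right)} = -30 + 6 G$ ($v{\left(G \right)} = 6 \left(G - 5\right) = 6 \left(-5 + G\right) = -30 + 6 G$)
$I{\left(Y \right)} = -30 - Y^{2} + 6 Y$ ($I{\left(Y \right)} = - Y^{2} + \left(-30 + 6 Y\right) = -30 - Y^{2} + 6 Y$)
$q{\left(D,d \right)} = -19 + d$
$q^{2}{\left(g{\left(-5 \right)},I{\left(-1 \right)} \right)} = \left(-19 - 37\right)^{2} = \left(-56\right)^{2} = 3136$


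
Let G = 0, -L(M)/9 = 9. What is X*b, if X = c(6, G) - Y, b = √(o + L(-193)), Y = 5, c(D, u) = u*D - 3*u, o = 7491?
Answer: -5*√7410 ≈ -430.41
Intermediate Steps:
L(M) = -81 (L(M) = -9*9 = -81)
c(D, u) = -3*u + D*u (c(D, u) = D*u - 3*u = -3*u + D*u)
b = √7410 (b = √(7491 - 81) = √7410 ≈ 86.081)
X = -5 (X = 0*(-3 + 6) - 1*5 = 0*3 - 5 = 0 - 5 = -5)
X*b = -5*√7410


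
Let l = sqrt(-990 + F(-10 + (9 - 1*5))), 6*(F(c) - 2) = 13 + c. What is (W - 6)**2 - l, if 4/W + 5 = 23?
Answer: 2704/81 - I*sqrt(35526)/6 ≈ 33.383 - 31.414*I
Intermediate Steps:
W = 2/9 (W = 4/(-5 + 23) = 4/18 = 4*(1/18) = 2/9 ≈ 0.22222)
F(c) = 25/6 + c/6 (F(c) = 2 + (13 + c)/6 = 2 + (13/6 + c/6) = 25/6 + c/6)
l = I*sqrt(35526)/6 (l = sqrt(-990 + (25/6 + (-10 + (9 - 1*5))/6)) = sqrt(-990 + (25/6 + (-10 + (9 - 5))/6)) = sqrt(-990 + (25/6 + (-10 + 4)/6)) = sqrt(-990 + (25/6 + (1/6)*(-6))) = sqrt(-990 + (25/6 - 1)) = sqrt(-990 + 19/6) = sqrt(-5921/6) = I*sqrt(35526)/6 ≈ 31.414*I)
(W - 6)**2 - l = (2/9 - 6)**2 - I*sqrt(35526)/6 = (-52/9)**2 - I*sqrt(35526)/6 = 2704/81 - I*sqrt(35526)/6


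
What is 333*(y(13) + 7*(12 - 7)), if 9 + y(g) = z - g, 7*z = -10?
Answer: 26973/7 ≈ 3853.3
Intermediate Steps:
z = -10/7 (z = (⅐)*(-10) = -10/7 ≈ -1.4286)
y(g) = -73/7 - g (y(g) = -9 + (-10/7 - g) = -73/7 - g)
333*(y(13) + 7*(12 - 7)) = 333*((-73/7 - 1*13) + 7*(12 - 7)) = 333*((-73/7 - 13) + 7*5) = 333*(-164/7 + 35) = 333*(81/7) = 26973/7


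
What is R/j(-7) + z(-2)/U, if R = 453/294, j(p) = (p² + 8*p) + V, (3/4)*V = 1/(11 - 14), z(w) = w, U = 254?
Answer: -179159/833882 ≈ -0.21485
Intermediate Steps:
V = -4/9 (V = 4/(3*(11 - 14)) = (4/3)/(-3) = (4/3)*(-⅓) = -4/9 ≈ -0.44444)
j(p) = -4/9 + p² + 8*p (j(p) = (p² + 8*p) - 4/9 = -4/9 + p² + 8*p)
R = 151/98 (R = 453*(1/294) = 151/98 ≈ 1.5408)
R/j(-7) + z(-2)/U = 151/(98*(-4/9 + (-7)² + 8*(-7))) - 2/254 = 151/(98*(-4/9 + 49 - 56)) - 2*1/254 = 151/(98*(-67/9)) - 1/127 = (151/98)*(-9/67) - 1/127 = -1359/6566 - 1/127 = -179159/833882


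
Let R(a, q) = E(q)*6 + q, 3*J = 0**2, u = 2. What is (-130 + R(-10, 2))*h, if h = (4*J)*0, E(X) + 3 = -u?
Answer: 0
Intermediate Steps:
J = 0 (J = (1/3)*0**2 = (1/3)*0 = 0)
E(X) = -5 (E(X) = -3 - 1*2 = -3 - 2 = -5)
h = 0 (h = (4*0)*0 = 0*0 = 0)
R(a, q) = -30 + q (R(a, q) = -5*6 + q = -30 + q)
(-130 + R(-10, 2))*h = (-130 + (-30 + 2))*0 = (-130 - 28)*0 = -158*0 = 0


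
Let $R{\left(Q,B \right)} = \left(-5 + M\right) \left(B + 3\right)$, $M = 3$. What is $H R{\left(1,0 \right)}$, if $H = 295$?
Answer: $-1770$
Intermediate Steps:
$R{\left(Q,B \right)} = -6 - 2 B$ ($R{\left(Q,B \right)} = \left(-5 + 3\right) \left(B + 3\right) = - 2 \left(3 + B\right) = -6 - 2 B$)
$H R{\left(1,0 \right)} = 295 \left(-6 - 0\right) = 295 \left(-6 + 0\right) = 295 \left(-6\right) = -1770$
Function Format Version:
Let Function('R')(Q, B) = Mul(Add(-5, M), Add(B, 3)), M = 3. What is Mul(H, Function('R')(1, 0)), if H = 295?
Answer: -1770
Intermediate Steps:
Function('R')(Q, B) = Add(-6, Mul(-2, B)) (Function('R')(Q, B) = Mul(Add(-5, 3), Add(B, 3)) = Mul(-2, Add(3, B)) = Add(-6, Mul(-2, B)))
Mul(H, Function('R')(1, 0)) = Mul(295, Add(-6, Mul(-2, 0))) = Mul(295, Add(-6, 0)) = Mul(295, -6) = -1770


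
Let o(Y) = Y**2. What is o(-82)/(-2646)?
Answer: -3362/1323 ≈ -2.5412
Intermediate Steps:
o(-82)/(-2646) = (-82)**2/(-2646) = 6724*(-1/2646) = -3362/1323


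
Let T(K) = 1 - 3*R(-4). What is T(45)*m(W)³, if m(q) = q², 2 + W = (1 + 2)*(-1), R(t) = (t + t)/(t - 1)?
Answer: -59375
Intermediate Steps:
R(t) = 2*t/(-1 + t) (R(t) = (2*t)/(-1 + t) = 2*t/(-1 + t))
W = -5 (W = -2 + (1 + 2)*(-1) = -2 + 3*(-1) = -2 - 3 = -5)
T(K) = -19/5 (T(K) = 1 - 6*(-4)/(-1 - 4) = 1 - 6*(-4)/(-5) = 1 - 6*(-4)*(-1)/5 = 1 - 3*8/5 = 1 - 24/5 = -19/5)
T(45)*m(W)³ = -19*((-5)²)³/5 = -19/5*25³ = -19/5*15625 = -59375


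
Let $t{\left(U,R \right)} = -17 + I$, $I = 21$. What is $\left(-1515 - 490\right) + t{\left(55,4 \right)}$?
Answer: $-2001$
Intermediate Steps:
$t{\left(U,R \right)} = 4$ ($t{\left(U,R \right)} = -17 + 21 = 4$)
$\left(-1515 - 490\right) + t{\left(55,4 \right)} = \left(-1515 - 490\right) + 4 = -2005 + 4 = -2001$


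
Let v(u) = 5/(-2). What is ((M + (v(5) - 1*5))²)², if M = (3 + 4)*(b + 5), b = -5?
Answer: 50625/16 ≈ 3164.1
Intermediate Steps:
v(u) = -5/2 (v(u) = 5*(-½) = -5/2)
M = 0 (M = (3 + 4)*(-5 + 5) = 7*0 = 0)
((M + (v(5) - 1*5))²)² = ((0 + (-5/2 - 1*5))²)² = ((0 + (-5/2 - 5))²)² = ((0 - 15/2)²)² = ((-15/2)²)² = (225/4)² = 50625/16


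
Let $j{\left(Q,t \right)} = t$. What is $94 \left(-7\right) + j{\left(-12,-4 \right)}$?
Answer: $-662$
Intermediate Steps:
$94 \left(-7\right) + j{\left(-12,-4 \right)} = 94 \left(-7\right) - 4 = -658 - 4 = -662$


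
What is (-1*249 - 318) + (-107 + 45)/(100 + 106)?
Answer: -58432/103 ≈ -567.30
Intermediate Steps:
(-1*249 - 318) + (-107 + 45)/(100 + 106) = (-249 - 318) - 62/206 = -567 - 62*1/206 = -567 - 31/103 = -58432/103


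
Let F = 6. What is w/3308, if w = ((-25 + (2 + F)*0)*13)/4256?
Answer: -325/14078848 ≈ -2.3084e-5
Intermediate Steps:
w = -325/4256 (w = ((-25 + (2 + 6)*0)*13)/4256 = ((-25 + 8*0)*13)*(1/4256) = ((-25 + 0)*13)*(1/4256) = -25*13*(1/4256) = -325*1/4256 = -325/4256 ≈ -0.076363)
w/3308 = -325/4256/3308 = -325/4256*1/3308 = -325/14078848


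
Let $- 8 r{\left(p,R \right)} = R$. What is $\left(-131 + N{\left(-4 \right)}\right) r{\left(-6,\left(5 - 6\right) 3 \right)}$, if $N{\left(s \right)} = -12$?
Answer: $- \frac{429}{8} \approx -53.625$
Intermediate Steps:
$r{\left(p,R \right)} = - \frac{R}{8}$
$\left(-131 + N{\left(-4 \right)}\right) r{\left(-6,\left(5 - 6\right) 3 \right)} = \left(-131 - 12\right) \left(- \frac{\left(5 - 6\right) 3}{8}\right) = - 143 \left(- \frac{\left(5 - 6\right) 3}{8}\right) = - 143 \left(- \frac{\left(-1\right) 3}{8}\right) = - 143 \left(\left(- \frac{1}{8}\right) \left(-3\right)\right) = \left(-143\right) \frac{3}{8} = - \frac{429}{8}$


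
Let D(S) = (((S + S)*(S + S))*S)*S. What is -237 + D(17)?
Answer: 333847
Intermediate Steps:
D(S) = 4*S⁴ (D(S) = (((2*S)*(2*S))*S)*S = ((4*S²)*S)*S = (4*S³)*S = 4*S⁴)
-237 + D(17) = -237 + 4*17⁴ = -237 + 4*83521 = -237 + 334084 = 333847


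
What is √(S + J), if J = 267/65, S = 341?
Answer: 4*√91130/65 ≈ 18.577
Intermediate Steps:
J = 267/65 (J = 267*(1/65) = 267/65 ≈ 4.1077)
√(S + J) = √(341 + 267/65) = √(22432/65) = 4*√91130/65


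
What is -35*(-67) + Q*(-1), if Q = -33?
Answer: 2378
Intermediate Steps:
-35*(-67) + Q*(-1) = -35*(-67) - 33*(-1) = 2345 + 33 = 2378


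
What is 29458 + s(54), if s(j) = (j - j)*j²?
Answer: 29458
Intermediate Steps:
s(j) = 0 (s(j) = 0*j² = 0)
29458 + s(54) = 29458 + 0 = 29458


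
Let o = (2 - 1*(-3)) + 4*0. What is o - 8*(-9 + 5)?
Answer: 37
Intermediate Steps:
o = 5 (o = (2 + 3) + 0 = 5 + 0 = 5)
o - 8*(-9 + 5) = 5 - 8*(-9 + 5) = 5 - 8*(-4) = 5 + 32 = 37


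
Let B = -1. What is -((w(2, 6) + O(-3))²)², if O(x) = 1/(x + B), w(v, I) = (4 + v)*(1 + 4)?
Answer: -200533921/256 ≈ -7.8334e+5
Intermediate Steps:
w(v, I) = 20 + 5*v (w(v, I) = (4 + v)*5 = 20 + 5*v)
O(x) = 1/(-1 + x) (O(x) = 1/(x - 1) = 1/(-1 + x))
-((w(2, 6) + O(-3))²)² = -(((20 + 5*2) + 1/(-1 - 3))²)² = -(((20 + 10) + 1/(-4))²)² = -((30 - ¼)²)² = -((119/4)²)² = -(14161/16)² = -1*200533921/256 = -200533921/256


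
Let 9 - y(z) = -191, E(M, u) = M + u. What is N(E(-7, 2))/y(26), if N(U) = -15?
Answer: -3/40 ≈ -0.075000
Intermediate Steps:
y(z) = 200 (y(z) = 9 - 1*(-191) = 9 + 191 = 200)
N(E(-7, 2))/y(26) = -15/200 = -15*1/200 = -3/40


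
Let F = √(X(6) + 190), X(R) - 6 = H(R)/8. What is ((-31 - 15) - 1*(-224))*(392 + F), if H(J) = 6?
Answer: 69776 + 89*√787 ≈ 72273.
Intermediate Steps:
X(R) = 27/4 (X(R) = 6 + 6/8 = 6 + 6*(⅛) = 6 + ¾ = 27/4)
F = √787/2 (F = √(27/4 + 190) = √(787/4) = √787/2 ≈ 14.027)
((-31 - 15) - 1*(-224))*(392 + F) = ((-31 - 15) - 1*(-224))*(392 + √787/2) = (-46 + 224)*(392 + √787/2) = 178*(392 + √787/2) = 69776 + 89*√787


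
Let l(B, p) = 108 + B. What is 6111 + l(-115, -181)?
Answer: 6104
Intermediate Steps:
6111 + l(-115, -181) = 6111 + (108 - 115) = 6111 - 7 = 6104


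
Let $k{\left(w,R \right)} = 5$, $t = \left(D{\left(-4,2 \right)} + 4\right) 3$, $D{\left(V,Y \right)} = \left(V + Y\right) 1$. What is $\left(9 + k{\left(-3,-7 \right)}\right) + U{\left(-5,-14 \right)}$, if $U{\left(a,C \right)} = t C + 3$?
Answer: $-67$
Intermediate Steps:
$D{\left(V,Y \right)} = V + Y$
$t = 6$ ($t = \left(\left(-4 + 2\right) + 4\right) 3 = \left(-2 + 4\right) 3 = 2 \cdot 3 = 6$)
$U{\left(a,C \right)} = 3 + 6 C$ ($U{\left(a,C \right)} = 6 C + 3 = 3 + 6 C$)
$\left(9 + k{\left(-3,-7 \right)}\right) + U{\left(-5,-14 \right)} = \left(9 + 5\right) + \left(3 + 6 \left(-14\right)\right) = 14 + \left(3 - 84\right) = 14 - 81 = -67$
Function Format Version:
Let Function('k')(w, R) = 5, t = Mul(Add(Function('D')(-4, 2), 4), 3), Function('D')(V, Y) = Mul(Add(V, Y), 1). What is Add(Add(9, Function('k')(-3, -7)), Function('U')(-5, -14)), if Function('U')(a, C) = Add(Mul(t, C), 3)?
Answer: -67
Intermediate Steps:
Function('D')(V, Y) = Add(V, Y)
t = 6 (t = Mul(Add(Add(-4, 2), 4), 3) = Mul(Add(-2, 4), 3) = Mul(2, 3) = 6)
Function('U')(a, C) = Add(3, Mul(6, C)) (Function('U')(a, C) = Add(Mul(6, C), 3) = Add(3, Mul(6, C)))
Add(Add(9, Function('k')(-3, -7)), Function('U')(-5, -14)) = Add(Add(9, 5), Add(3, Mul(6, -14))) = Add(14, Add(3, -84)) = Add(14, -81) = -67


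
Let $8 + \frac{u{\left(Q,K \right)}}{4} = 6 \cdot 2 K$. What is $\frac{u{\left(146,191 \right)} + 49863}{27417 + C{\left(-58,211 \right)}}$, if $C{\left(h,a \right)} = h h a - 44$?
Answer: $\frac{58999}{737177} \approx 0.080034$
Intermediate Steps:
$C{\left(h,a \right)} = -44 + a h^{2}$ ($C{\left(h,a \right)} = h^{2} a - 44 = a h^{2} - 44 = -44 + a h^{2}$)
$u{\left(Q,K \right)} = -32 + 48 K$ ($u{\left(Q,K \right)} = -32 + 4 \cdot 6 \cdot 2 K = -32 + 4 \cdot 12 K = -32 + 48 K$)
$\frac{u{\left(146,191 \right)} + 49863}{27417 + C{\left(-58,211 \right)}} = \frac{\left(-32 + 48 \cdot 191\right) + 49863}{27417 - \left(44 - 211 \left(-58\right)^{2}\right)} = \frac{\left(-32 + 9168\right) + 49863}{27417 + \left(-44 + 211 \cdot 3364\right)} = \frac{9136 + 49863}{27417 + \left(-44 + 709804\right)} = \frac{58999}{27417 + 709760} = \frac{58999}{737177}$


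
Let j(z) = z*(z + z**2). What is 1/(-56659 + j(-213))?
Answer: -1/9674887 ≈ -1.0336e-7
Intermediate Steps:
1/(-56659 + j(-213)) = 1/(-56659 + (-213)**2*(1 - 213)) = 1/(-56659 + 45369*(-212)) = 1/(-56659 - 9618228) = 1/(-9674887) = -1/9674887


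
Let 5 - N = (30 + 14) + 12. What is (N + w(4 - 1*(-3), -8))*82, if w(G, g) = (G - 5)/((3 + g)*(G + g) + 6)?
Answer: -45838/11 ≈ -4167.1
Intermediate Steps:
w(G, g) = (-5 + G)/(6 + (3 + g)*(G + g))
N = -51 (N = 5 - ((30 + 14) + 12) = 5 - (44 + 12) = 5 - 1*56 = 5 - 56 = -51)
(N + w(4 - 1*(-3), -8))*82 = (-51 + (-5 + (4 - 1*(-3)))/(6 + (-8)² + 3*(4 - 1*(-3)) + 3*(-8) + (4 - 1*(-3))*(-8)))*82 = (-51 + (-5 + (4 + 3))/(6 + 64 + 3*(4 + 3) - 24 + (4 + 3)*(-8)))*82 = (-51 + (-5 + 7)/(6 + 64 + 3*7 - 24 + 7*(-8)))*82 = (-51 + 2/(6 + 64 + 21 - 24 - 56))*82 = (-51 + 2/11)*82 = -559/11*82 = -45838/11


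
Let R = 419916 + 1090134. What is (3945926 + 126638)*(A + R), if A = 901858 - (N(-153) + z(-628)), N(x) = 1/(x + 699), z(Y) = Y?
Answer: 2682281580572710/273 ≈ 9.8252e+12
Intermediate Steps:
R = 1510050
N(x) = 1/(699 + x)
A = 492757355/546 (A = 901858 - (1/(699 - 153) - 628) = 901858 - (1/546 - 628) = 901858 - 1*(-342887/546) = 901858 + 342887/546 = 492757355/546 ≈ 9.0249e+5)
(3945926 + 126638)*(A + R) = (3945926 + 126638)*(492757355/546 + 1510050) = 4072564*(1317244655/546) = 2682281580572710/273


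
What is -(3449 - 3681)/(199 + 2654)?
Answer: 232/2853 ≈ 0.081318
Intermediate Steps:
-(3449 - 3681)/(199 + 2654) = -(-232)/2853 = -1*(-232/2853) = 232/2853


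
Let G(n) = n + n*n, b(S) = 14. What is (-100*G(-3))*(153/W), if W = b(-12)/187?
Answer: -8583300/7 ≈ -1.2262e+6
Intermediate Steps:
G(n) = n + n²
W = 14/187 ≈ 0.074866
(-100*G(-3))*(153/W) = (-(-300)*(1 - 3))*(153/(14/187)) = (-(-300)*(-2))*(153*(187/14)) = -100*6*(28611/14) = -600*28611/14 = -8583300/7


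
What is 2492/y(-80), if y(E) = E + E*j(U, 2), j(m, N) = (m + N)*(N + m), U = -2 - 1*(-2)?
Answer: -623/100 ≈ -6.2300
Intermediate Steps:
U = 0 (U = -2 + 2 = 0)
j(m, N) = (N + m)**2 (j(m, N) = (N + m)*(N + m) = (N + m)**2)
y(E) = 5*E (y(E) = E + E*(2 + 0)**2 = E + E*2**2 = E + E*4 = E + 4*E = 5*E)
2492/y(-80) = 2492/((5*(-80))) = 2492/(-400) = 2492*(-1/400) = -623/100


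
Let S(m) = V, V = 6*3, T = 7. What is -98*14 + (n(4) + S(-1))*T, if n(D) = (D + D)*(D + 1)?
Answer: -966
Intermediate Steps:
n(D) = 2*D*(1 + D) (n(D) = (2*D)*(1 + D) = 2*D*(1 + D))
V = 18
S(m) = 18
-98*14 + (n(4) + S(-1))*T = -98*14 + (2*4*(1 + 4) + 18)*7 = -1372 + (2*4*5 + 18)*7 = -1372 + (40 + 18)*7 = -1372 + 58*7 = -1372 + 406 = -966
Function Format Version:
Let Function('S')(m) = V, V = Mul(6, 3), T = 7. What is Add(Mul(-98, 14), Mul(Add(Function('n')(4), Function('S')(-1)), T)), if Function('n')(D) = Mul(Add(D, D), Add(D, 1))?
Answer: -966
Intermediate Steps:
Function('n')(D) = Mul(2, D, Add(1, D)) (Function('n')(D) = Mul(Mul(2, D), Add(1, D)) = Mul(2, D, Add(1, D)))
V = 18
Function('S')(m) = 18
Add(Mul(-98, 14), Mul(Add(Function('n')(4), Function('S')(-1)), T)) = Add(Mul(-98, 14), Mul(Add(Mul(2, 4, Add(1, 4)), 18), 7)) = Add(-1372, Mul(Add(Mul(2, 4, 5), 18), 7)) = Add(-1372, Mul(Add(40, 18), 7)) = Add(-1372, Mul(58, 7)) = Add(-1372, 406) = -966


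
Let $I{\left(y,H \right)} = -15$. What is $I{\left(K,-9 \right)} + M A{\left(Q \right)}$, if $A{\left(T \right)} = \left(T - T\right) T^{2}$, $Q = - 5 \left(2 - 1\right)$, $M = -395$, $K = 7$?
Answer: $-15$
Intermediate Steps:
$Q = -5$ ($Q = \left(-5\right) 1 = -5$)
$A{\left(T \right)} = 0$ ($A{\left(T \right)} = 0 T^{2} = 0$)
$I{\left(K,-9 \right)} + M A{\left(Q \right)} = -15 - 0 = -15 + 0 = -15$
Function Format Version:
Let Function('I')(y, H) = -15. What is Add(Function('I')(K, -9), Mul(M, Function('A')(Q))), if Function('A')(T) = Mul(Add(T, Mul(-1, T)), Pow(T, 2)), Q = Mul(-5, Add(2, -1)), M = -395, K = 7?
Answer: -15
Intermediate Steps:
Q = -5 (Q = Mul(-5, 1) = -5)
Function('A')(T) = 0 (Function('A')(T) = Mul(0, Pow(T, 2)) = 0)
Add(Function('I')(K, -9), Mul(M, Function('A')(Q))) = Add(-15, Mul(-395, 0)) = Add(-15, 0) = -15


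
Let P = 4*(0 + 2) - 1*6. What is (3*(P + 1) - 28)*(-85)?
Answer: 1615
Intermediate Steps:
P = 2 (P = 4*2 - 6 = 8 - 6 = 2)
(3*(P + 1) - 28)*(-85) = (3*(2 + 1) - 28)*(-85) = (3*3 - 28)*(-85) = (9 - 28)*(-85) = -19*(-85) = 1615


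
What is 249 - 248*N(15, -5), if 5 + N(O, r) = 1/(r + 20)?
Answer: 22087/15 ≈ 1472.5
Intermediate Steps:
N(O, r) = -5 + 1/(20 + r) (N(O, r) = -5 + 1/(r + 20) = -5 + 1/(20 + r))
249 - 248*N(15, -5) = 249 - 248*(-99 - 5*(-5))/(20 - 5) = 249 - 248*(-99 + 25)/15 = 249 - 248*(-74)/15 = 249 - 248*(-74/15) = 249 + 18352/15 = 22087/15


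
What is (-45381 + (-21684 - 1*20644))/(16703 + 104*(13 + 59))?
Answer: -87709/24191 ≈ -3.6257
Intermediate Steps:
(-45381 + (-21684 - 1*20644))/(16703 + 104*(13 + 59)) = (-45381 + (-21684 - 20644))/(16703 + 104*72) = (-45381 - 42328)/(16703 + 7488) = -87709/24191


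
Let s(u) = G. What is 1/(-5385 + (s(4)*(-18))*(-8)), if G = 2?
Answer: -1/5097 ≈ -0.00019619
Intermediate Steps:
s(u) = 2
1/(-5385 + (s(4)*(-18))*(-8)) = 1/(-5385 + (2*(-18))*(-8)) = 1/(-5385 - 36*(-8)) = 1/(-5385 + 288) = 1/(-5097) = -1/5097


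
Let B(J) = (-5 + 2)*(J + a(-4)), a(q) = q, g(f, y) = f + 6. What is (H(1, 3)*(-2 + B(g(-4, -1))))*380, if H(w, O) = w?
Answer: 1520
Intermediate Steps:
g(f, y) = 6 + f
B(J) = 12 - 3*J (B(J) = (-5 + 2)*(J - 4) = -3*(-4 + J) = 12 - 3*J)
(H(1, 3)*(-2 + B(g(-4, -1))))*380 = (1*(-2 + (12 - 3*(6 - 4))))*380 = (1*(-2 + (12 - 3*2)))*380 = (1*(-2 + (12 - 6)))*380 = (1*(-2 + 6))*380 = (1*4)*380 = 4*380 = 1520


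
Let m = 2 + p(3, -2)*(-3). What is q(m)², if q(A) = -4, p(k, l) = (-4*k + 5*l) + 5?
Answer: 16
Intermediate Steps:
p(k, l) = 5 - 4*k + 5*l
m = 53 (m = 2 + (5 - 4*3 + 5*(-2))*(-3) = 2 + (5 - 12 - 10)*(-3) = 2 - 17*(-3) = 2 + 51 = 53)
q(m)² = (-4)² = 16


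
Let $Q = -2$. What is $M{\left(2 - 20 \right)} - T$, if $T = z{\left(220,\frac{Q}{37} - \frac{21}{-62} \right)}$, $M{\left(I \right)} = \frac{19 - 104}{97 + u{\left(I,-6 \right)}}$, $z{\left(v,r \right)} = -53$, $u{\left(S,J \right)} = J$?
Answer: $\frac{4738}{91} \approx 52.066$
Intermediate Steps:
$M{\left(I \right)} = - \frac{85}{91}$ ($M{\left(I \right)} = \frac{19 - 104}{97 - 6} = - \frac{85}{91}$)
$T = -53$
$M{\left(2 - 20 \right)} - T = - \frac{85}{91} - -53 = - \frac{85}{91} + 53 = \frac{4738}{91}$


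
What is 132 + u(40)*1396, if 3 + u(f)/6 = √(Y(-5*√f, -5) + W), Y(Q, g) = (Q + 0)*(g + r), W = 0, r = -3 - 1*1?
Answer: -24996 + 25128*10^(¾) ≈ 1.1631e+5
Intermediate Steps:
r = -4 (r = -3 - 1 = -4)
Y(Q, g) = Q*(-4 + g) (Y(Q, g) = (Q + 0)*(g - 4) = Q*(-4 + g))
u(f) = -18 + 18*√5*f^(¼) (u(f) = -18 + 6*√((-5*√f)*(-4 - 5) + 0) = -18 + 6*√(-5*√f*(-9) + 0) = -18 + 6*√(45*√f + 0) = -18 + 6*√(45*√f) = -18 + 6*(3*√5*f^(¼)) = -18 + 18*√5*f^(¼))
132 + u(40)*1396 = 132 + (-18 + 18*√5*40^(¼))*1396 = 132 + (-18 + 18*10^(¾))*1396 = 132 + (-25128 + 25128*10^(¾)) = -24996 + 25128*10^(¾)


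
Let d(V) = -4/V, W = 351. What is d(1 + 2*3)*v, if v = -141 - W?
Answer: 1968/7 ≈ 281.14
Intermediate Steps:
v = -492 (v = -141 - 1*351 = -141 - 351 = -492)
d(1 + 2*3)*v = -4/(1 + 2*3)*(-492) = -4/(1 + 6)*(-492) = -4/7*(-492) = 1968/7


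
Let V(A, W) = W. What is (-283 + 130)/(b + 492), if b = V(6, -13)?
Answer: -153/479 ≈ -0.31942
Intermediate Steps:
b = -13
(-283 + 130)/(b + 492) = (-283 + 130)/(-13 + 492) = -153/479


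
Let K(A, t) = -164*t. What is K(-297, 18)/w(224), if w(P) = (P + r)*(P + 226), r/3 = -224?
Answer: 41/2800 ≈ 0.014643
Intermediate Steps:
r = -672 (r = 3*(-224) = -672)
w(P) = (-672 + P)*(226 + P) (w(P) = (P - 672)*(P + 226) = (-672 + P)*(226 + P))
K(-297, 18)/w(224) = (-164*18)/(-151872 + 224² - 446*224) = -2952/(-151872 + 50176 - 99904) = -2952/(-201600) = -2952*(-1/201600) = 41/2800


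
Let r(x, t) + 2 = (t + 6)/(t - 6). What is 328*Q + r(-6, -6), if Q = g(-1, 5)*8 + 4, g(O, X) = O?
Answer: -1314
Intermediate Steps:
r(x, t) = -2 + (6 + t)/(-6 + t) (r(x, t) = -2 + (t + 6)/(t - 6) = -2 + (6 + t)/(-6 + t))
Q = -4 (Q = -1*8 + 4 = -8 + 4 = -4)
328*Q + r(-6, -6) = 328*(-4) + (18 - 1*(-6))/(-6 - 6) = -1312 + (18 + 6)/(-12) = -1312 - 1/12*24 = -1312 - 2 = -1314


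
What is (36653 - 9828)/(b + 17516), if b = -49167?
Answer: -26825/31651 ≈ -0.84752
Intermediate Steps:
(36653 - 9828)/(b + 17516) = (36653 - 9828)/(-49167 + 17516) = 26825/(-31651) = 26825*(-1/31651) = -26825/31651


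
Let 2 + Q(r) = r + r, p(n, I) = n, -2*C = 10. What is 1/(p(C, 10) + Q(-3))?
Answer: -1/13 ≈ -0.076923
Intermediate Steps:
C = -5 (C = -½*10 = -5)
Q(r) = -2 + 2*r (Q(r) = -2 + (r + r) = -2 + 2*r)
1/(p(C, 10) + Q(-3)) = 1/(-5 + (-2 + 2*(-3))) = 1/(-5 + (-2 - 6)) = 1/(-5 - 8) = 1/(-13) = -1/13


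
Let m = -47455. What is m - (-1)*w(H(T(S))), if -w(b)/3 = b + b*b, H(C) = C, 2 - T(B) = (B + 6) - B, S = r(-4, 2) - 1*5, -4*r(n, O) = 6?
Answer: -47491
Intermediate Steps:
r(n, O) = -3/2 (r(n, O) = -¼*6 = -3/2)
S = -13/2 (S = -3/2 - 1*5 = -3/2 - 5 = -13/2 ≈ -6.5000)
T(B) = -4 (T(B) = 2 - ((B + 6) - B) = 2 - ((6 + B) - B) = 2 - 1*6 = 2 - 6 = -4)
w(b) = -3*b - 3*b² (w(b) = -3*(b + b*b) = -3*(b + b²) = -3*b - 3*b²)
m - (-1)*w(H(T(S))) = -47455 - (-1)*(-3*(-4)*(1 - 4)) = -47455 - (-1)*(-3*(-4)*(-3)) = -47455 - (-1)*(-36) = -47455 - 1*36 = -47455 - 36 = -47491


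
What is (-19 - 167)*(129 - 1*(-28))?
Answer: -29202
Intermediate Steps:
(-19 - 167)*(129 - 1*(-28)) = -186*(129 + 28) = -186*157 = -29202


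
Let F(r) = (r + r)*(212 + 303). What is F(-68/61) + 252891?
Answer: 15356311/61 ≈ 2.5174e+5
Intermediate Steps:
F(r) = 1030*r (F(r) = (2*r)*515 = 1030*r)
F(-68/61) + 252891 = 1030*(-68/61) + 252891 = -70040/61 + 252891 = 15356311/61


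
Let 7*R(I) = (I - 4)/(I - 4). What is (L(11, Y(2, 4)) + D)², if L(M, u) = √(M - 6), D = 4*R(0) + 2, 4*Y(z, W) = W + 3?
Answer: 569/49 + 36*√5/7 ≈ 23.112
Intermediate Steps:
Y(z, W) = ¾ + W/4 (Y(z, W) = (W + 3)/4 = (3 + W)/4 = ¾ + W/4)
R(I) = ⅐ (R(I) = ((I - 4)/(I - 4))/7 = ((-4 + I)/(-4 + I))/7 = (⅐)*1 = ⅐)
D = 18/7 (D = 4*(⅐) + 2 = 4/7 + 2 = 18/7 ≈ 2.5714)
L(M, u) = √(-6 + M)
(L(11, Y(2, 4)) + D)² = (√(-6 + 11) + 18/7)² = (√5 + 18/7)² = (18/7 + √5)²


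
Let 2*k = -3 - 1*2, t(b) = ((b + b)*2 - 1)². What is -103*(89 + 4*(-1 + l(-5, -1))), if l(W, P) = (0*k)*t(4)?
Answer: -8755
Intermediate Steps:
t(b) = (-1 + 4*b)² (t(b) = ((2*b)*2 - 1)² = (4*b - 1)² = (-1 + 4*b)²)
k = -5/2 (k = (-3 - 1*2)/2 = (-3 - 2)/2 = (½)*(-5) = -5/2 ≈ -2.5000)
l(W, P) = 0 (l(W, P) = (0*(-5/2))*(-1 + 4*4)² = 0*(-1 + 16)² = 0*15² = 0*225 = 0)
-103*(89 + 4*(-1 + l(-5, -1))) = -103*(89 + 4*(-1 + 0)) = -103*(89 + 4*(-1)) = -103*(89 - 4) = -103*85 = -8755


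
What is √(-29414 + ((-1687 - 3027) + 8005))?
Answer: I*√26123 ≈ 161.63*I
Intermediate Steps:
√(-29414 + ((-1687 - 3027) + 8005)) = √(-29414 + (-4714 + 8005)) = √(-29414 + 3291) = √(-26123) = I*√26123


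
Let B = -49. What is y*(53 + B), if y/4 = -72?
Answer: -1152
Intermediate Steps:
y = -288 (y = 4*(-72) = -288)
y*(53 + B) = -288*(53 - 49) = -288*4 = -1152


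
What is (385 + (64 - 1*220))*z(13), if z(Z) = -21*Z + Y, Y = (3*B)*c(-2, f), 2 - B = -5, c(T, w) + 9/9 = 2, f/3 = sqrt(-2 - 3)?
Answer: -57708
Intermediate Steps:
f = 3*I*sqrt(5) (f = 3*sqrt(-2 - 3) = 3*sqrt(-5) = 3*(I*sqrt(5)) = 3*I*sqrt(5) ≈ 6.7082*I)
c(T, w) = 1 (c(T, w) = -1 + 2 = 1)
B = 7 (B = 2 - 1*(-5) = 2 + 5 = 7)
Y = 21 (Y = (3*7)*1 = 21*1 = 21)
z(Z) = 21 - 21*Z (z(Z) = -21*Z + 21 = 21 - 21*Z)
(385 + (64 - 1*220))*z(13) = (385 + (64 - 1*220))*(21 - 21*13) = (385 + (64 - 220))*(21 - 273) = (385 - 156)*(-252) = 229*(-252) = -57708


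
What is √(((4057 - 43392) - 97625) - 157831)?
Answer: I*√294791 ≈ 542.95*I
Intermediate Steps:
√(((4057 - 43392) - 97625) - 157831) = √((-39335 - 97625) - 157831) = √(-136960 - 157831) = √(-294791) = I*√294791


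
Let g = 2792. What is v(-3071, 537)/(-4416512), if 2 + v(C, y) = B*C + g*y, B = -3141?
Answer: -11145313/4416512 ≈ -2.5236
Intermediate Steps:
v(C, y) = -2 - 3141*C + 2792*y (v(C, y) = -2 + (-3141*C + 2792*y) = -2 - 3141*C + 2792*y)
v(-3071, 537)/(-4416512) = (-2 - 3141*(-3071) + 2792*537)/(-4416512) = (-2 + 9646011 + 1499304)*(-1/4416512) = 11145313*(-1/4416512) = -11145313/4416512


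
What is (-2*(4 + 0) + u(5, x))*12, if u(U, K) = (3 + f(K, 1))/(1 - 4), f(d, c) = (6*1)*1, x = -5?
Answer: -132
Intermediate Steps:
f(d, c) = 6 (f(d, c) = 6*1 = 6)
u(U, K) = -3 (u(U, K) = (3 + 6)/(1 - 4) = 9/(-3) = 9*(-⅓) = -3)
(-2*(4 + 0) + u(5, x))*12 = (-2*(4 + 0) - 3)*12 = (-2*4 - 3)*12 = (-8 - 3)*12 = -11*12 = -132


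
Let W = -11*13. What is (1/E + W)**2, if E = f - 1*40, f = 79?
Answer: 31091776/1521 ≈ 20442.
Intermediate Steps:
W = -143
E = 39 (E = 79 - 1*40 = 79 - 40 = 39)
(1/E + W)**2 = (1/39 - 143)**2 = (-5576/39)**2 = 31091776/1521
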